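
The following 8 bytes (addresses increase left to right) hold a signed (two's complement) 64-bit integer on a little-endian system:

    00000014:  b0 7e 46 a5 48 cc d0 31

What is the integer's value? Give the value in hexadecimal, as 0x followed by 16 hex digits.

Little-endian stores the least-significant byte at the lowest address.
Reassemble most-significant byte first: 31 D0 CC 48 A5 46 7E B0 → 0x31D0CC48A5467EB0.

0x31D0CC48A5467EB0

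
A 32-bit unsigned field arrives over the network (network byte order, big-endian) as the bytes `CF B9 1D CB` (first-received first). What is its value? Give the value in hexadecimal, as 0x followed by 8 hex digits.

0xCFB91DCB

Big-endian stores the most-significant byte at the lowest address.
The bytes are already most-significant first: 0xCFB91DCB.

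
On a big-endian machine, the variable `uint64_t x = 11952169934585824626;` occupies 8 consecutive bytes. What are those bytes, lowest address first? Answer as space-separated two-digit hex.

A5 DE A3 3A EE 17 85 72

11952169934585824626 in hexadecimal, padded to 64 bits, is 0xA5DEA33AEE178572.
Split into bytes (most-significant first): A5 DE A3 3A EE 17 85 72.
In big-endian order the high byte comes first in memory.
So the memory order matches the most-significant-first order: A5 DE A3 3A EE 17 85 72.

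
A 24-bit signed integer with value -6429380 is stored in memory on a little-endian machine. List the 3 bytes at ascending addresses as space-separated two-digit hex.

Two's complement of -6429380 in 24 bits: 6429380 = 0x621AC4; invert → 0x9DE53B; add 1 → 0x9DE53C.
Split into bytes (most-significant first): 9D E5 3C.
Little-endian: lowest address holds the least-significant byte.
So at ascending addresses the bytes are 3C E5 9D.

3C E5 9D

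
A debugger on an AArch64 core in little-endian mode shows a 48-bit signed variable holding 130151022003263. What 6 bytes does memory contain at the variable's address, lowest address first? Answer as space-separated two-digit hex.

3F 04 6F 25 5F 76

130151022003263 in hexadecimal, padded to 48 bits, is 0x765F256F043F.
Split into bytes (most-significant first): 76 5F 25 6F 04 3F.
In little-endian order the low byte comes first in memory.
So at ascending addresses the bytes are 3F 04 6F 25 5F 76.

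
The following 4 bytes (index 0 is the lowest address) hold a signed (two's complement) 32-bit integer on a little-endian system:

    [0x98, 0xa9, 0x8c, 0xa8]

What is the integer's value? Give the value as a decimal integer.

-1467176552

In little-endian order the low byte comes first in memory.
Reassemble most-significant byte first: A8 8C A9 98 → 0xA88CA998.
Top bit is set, so as a signed 32-bit value this is 0xA88CA998 − 2^32 = -1467176552.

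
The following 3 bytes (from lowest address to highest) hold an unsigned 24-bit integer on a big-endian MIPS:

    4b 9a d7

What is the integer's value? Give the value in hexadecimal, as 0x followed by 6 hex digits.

0x4B9AD7

Big-endian stores the most-significant byte at the lowest address.
The bytes are already most-significant first: 0x4B9AD7.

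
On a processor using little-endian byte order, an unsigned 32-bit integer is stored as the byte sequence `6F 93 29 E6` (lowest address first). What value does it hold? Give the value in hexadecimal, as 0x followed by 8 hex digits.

0xE629936F

Little-endian: lowest address holds the least-significant byte.
Reassemble most-significant byte first: E6 29 93 6F → 0xE629936F.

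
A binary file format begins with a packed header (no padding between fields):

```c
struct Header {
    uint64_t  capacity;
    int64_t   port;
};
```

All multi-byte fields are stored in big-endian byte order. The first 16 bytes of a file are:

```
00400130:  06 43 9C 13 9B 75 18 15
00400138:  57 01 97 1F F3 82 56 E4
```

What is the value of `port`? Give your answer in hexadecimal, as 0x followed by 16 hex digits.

0x5701971FF38256E4

`port` follows `capacity` (8 bytes), so it starts at byte offset 8 and occupies 8 bytes.
Bytes at offsets 8..15: 57 01 97 1F F3 82 56 E4.
Big-endian stores the most-significant byte at the lowest address.
The bytes are already most-significant first: 0x5701971FF38256E4.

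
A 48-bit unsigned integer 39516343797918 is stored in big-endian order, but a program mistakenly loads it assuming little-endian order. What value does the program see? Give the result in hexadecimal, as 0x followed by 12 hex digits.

0x9E88A29DF023

39516343797918 in 48-bit hexadecimal is 0x23F09DA2889E.
Stored big-endian, the bytes at ascending addresses are 23 F0 9D A2 88 9E.
Read back as little-endian, the first byte is least significant, giving 0x9E88A29DF023.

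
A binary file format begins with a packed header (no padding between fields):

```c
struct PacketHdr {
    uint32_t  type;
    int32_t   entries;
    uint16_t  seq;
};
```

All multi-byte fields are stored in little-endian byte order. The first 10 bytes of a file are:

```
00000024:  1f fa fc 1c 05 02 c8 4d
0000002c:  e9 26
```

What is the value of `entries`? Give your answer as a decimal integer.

1304953349

`entries` follows `type` (4 bytes), so it starts at byte offset 4 and occupies 4 bytes.
Bytes at offsets 4..7: 05 02 C8 4D.
Little-endian stores the least-significant byte at the lowest address.
Reassemble most-significant byte first: 4D C8 02 05 → 0x4DC80205.
0x4DC80205 = 1304953349.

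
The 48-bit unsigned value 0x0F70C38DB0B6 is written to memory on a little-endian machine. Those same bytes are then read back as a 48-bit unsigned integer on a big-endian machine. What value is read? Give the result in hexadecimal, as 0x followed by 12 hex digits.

Stored little-endian, the bytes at ascending addresses are B6 B0 8D C3 70 0F.
Read back as big-endian, the last byte is least significant, giving 0xB6B08DC3700F.

0xB6B08DC3700F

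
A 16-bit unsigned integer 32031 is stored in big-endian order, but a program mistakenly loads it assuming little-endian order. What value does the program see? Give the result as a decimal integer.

8061

32031 in 16-bit hexadecimal is 0x7D1F.
Stored big-endian, the bytes at ascending addresses are 7D 1F.
Read back as little-endian, the first byte is least significant, giving 0x1F7D.
0x1F7D = 8061.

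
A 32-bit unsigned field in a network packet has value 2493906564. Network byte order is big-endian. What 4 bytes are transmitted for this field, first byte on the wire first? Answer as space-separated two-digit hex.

94 A5 FE 84

2493906564 in hexadecimal, padded to 32 bits, is 0x94A5FE84.
Split into bytes (most-significant first): 94 A5 FE 84.
In big-endian order the high byte comes first in memory.
So the memory order matches the most-significant-first order: 94 A5 FE 84.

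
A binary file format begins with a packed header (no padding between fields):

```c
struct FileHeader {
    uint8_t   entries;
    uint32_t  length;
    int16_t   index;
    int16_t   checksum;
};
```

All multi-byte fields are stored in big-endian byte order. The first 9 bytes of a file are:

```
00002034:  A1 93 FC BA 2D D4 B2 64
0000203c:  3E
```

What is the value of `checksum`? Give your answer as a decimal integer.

`checksum` follows `entries` (1 B), `length` (4 B), `index` (2 B), so it starts at offset 1 + 4 + 2 = 7 and occupies 2 bytes.
Bytes at offsets 7..8: 64 3E.
Big-endian: lowest address holds the most-significant byte.
The bytes are already most-significant first: 0x643E.
0x643E = 25662.

25662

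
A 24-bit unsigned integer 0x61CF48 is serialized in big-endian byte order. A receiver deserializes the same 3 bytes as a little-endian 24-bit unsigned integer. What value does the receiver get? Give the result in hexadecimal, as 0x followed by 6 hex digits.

Stored big-endian, the bytes at ascending addresses are 61 CF 48.
Read back as little-endian, the first byte is least significant, giving 0x48CF61.

0x48CF61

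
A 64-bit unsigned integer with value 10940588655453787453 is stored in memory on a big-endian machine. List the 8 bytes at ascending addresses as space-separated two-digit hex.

97 D4 C7 6A 99 FD D5 3D

10940588655453787453 in hexadecimal, padded to 64 bits, is 0x97D4C76A99FDD53D.
Split into bytes (most-significant first): 97 D4 C7 6A 99 FD D5 3D.
Big-endian stores the most-significant byte at the lowest address.
So the memory order matches the most-significant-first order: 97 D4 C7 6A 99 FD D5 3D.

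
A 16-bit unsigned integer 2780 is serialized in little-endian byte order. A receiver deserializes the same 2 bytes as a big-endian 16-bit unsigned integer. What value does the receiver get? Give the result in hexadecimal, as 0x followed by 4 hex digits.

0xDC0A

2780 in 16-bit hexadecimal is 0x0ADC.
Stored little-endian, the bytes at ascending addresses are DC 0A.
Read back as big-endian, the last byte is least significant, giving 0xDC0A.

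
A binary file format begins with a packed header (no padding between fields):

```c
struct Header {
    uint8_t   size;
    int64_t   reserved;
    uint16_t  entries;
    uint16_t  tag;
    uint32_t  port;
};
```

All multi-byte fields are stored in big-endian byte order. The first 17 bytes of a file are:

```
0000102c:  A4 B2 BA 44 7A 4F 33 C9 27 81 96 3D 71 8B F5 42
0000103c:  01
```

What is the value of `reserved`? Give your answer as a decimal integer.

-5568062697184704217

`reserved` follows `size` (1 byte), so it starts at byte offset 1 and occupies 8 bytes.
Bytes at offsets 1..8: B2 BA 44 7A 4F 33 C9 27.
In big-endian order the high byte comes first in memory.
The bytes are already most-significant first: 0xB2BA447A4F33C927.
Top bit is set, so as a signed 64-bit value this is 0xB2BA447A4F33C927 − 2^64 = -5568062697184704217.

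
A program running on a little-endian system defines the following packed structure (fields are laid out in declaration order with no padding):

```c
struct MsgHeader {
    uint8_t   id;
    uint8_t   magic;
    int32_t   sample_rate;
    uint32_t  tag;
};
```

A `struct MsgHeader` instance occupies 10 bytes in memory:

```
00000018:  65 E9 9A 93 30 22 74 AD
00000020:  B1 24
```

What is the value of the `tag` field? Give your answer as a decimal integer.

`tag` follows `id` (1 B), `magic` (1 B), `sample_rate` (4 B), so it starts at offset 1 + 1 + 4 = 6 and occupies 4 bytes.
Bytes at offsets 6..9: 74 AD B1 24.
Little-endian: lowest address holds the least-significant byte.
Reassemble most-significant byte first: 24 B1 AD 74 → 0x24B1AD74.
0x24B1AD74 = 615624052.

615624052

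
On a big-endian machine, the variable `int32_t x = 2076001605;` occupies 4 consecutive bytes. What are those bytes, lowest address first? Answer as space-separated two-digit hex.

2076001605 in hexadecimal, padded to 32 bits, is 0x7BBD4545.
Split into bytes (most-significant first): 7B BD 45 45.
Big-endian: lowest address holds the most-significant byte.
So the memory order matches the most-significant-first order: 7B BD 45 45.

7B BD 45 45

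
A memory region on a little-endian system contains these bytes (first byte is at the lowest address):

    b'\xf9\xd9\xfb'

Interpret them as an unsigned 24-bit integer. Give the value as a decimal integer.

In little-endian order the low byte comes first in memory.
Reassemble most-significant byte first: FB D9 F9 → 0xFBD9F9.
0xFBD9F9 = 16505337.

16505337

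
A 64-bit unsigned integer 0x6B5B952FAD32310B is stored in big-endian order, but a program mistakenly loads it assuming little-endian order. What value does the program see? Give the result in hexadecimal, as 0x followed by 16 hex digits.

0x0B3132AD2F955B6B

Stored big-endian, the bytes at ascending addresses are 6B 5B 95 2F AD 32 31 0B.
Read back as little-endian, the first byte is least significant, giving 0x0B3132AD2F955B6B.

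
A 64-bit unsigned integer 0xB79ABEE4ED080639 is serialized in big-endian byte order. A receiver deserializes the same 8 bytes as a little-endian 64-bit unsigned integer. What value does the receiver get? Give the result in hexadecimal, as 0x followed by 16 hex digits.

0x390608EDE4BE9AB7

Stored big-endian, the bytes at ascending addresses are B7 9A BE E4 ED 08 06 39.
Read back as little-endian, the first byte is least significant, giving 0x390608EDE4BE9AB7.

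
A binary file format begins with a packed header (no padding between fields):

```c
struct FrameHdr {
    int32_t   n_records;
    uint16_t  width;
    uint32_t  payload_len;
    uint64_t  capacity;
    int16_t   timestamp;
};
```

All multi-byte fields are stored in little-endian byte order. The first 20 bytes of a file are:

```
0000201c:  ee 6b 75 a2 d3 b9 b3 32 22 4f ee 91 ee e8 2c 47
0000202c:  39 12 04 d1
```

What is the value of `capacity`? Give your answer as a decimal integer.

`capacity` follows `n_records` (4 B), `width` (2 B), `payload_len` (4 B), so it starts at offset 4 + 2 + 4 = 10 and occupies 8 bytes.
Bytes at offsets 10..17: EE 91 EE E8 2C 47 39 12.
Little-endian stores the least-significant byte at the lowest address.
Reassemble most-significant byte first: 12 39 47 2C E8 EE 91 EE → 0x1239472CE8EE91EE.
0x1239472CE8EE91EE = 1313159024567292398.

1313159024567292398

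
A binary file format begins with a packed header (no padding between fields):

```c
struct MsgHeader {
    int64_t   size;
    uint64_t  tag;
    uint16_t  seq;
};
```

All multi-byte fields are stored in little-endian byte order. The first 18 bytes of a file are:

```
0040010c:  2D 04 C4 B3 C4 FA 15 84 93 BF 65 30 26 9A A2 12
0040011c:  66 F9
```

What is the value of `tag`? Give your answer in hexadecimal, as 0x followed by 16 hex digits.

`tag` follows `size` (8 bytes), so it starts at byte offset 8 and occupies 8 bytes.
Bytes at offsets 8..15: 93 BF 65 30 26 9A A2 12.
In little-endian order the low byte comes first in memory.
Reassemble most-significant byte first: 12 A2 9A 26 30 65 BF 93 → 0x12A29A263065BF93.

0x12A29A263065BF93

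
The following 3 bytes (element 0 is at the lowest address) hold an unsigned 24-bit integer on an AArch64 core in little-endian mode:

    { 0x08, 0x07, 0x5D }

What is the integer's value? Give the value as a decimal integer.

6096648

Little-endian: lowest address holds the least-significant byte.
Reassemble most-significant byte first: 5D 07 08 → 0x5D0708.
0x5D0708 = 6096648.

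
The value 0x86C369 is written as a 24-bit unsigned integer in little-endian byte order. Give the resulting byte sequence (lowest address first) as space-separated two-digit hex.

69 C3 86

Split into bytes (most-significant first): 86 C3 69.
Little-endian stores the least-significant byte at the lowest address.
So at ascending addresses the bytes are 69 C3 86.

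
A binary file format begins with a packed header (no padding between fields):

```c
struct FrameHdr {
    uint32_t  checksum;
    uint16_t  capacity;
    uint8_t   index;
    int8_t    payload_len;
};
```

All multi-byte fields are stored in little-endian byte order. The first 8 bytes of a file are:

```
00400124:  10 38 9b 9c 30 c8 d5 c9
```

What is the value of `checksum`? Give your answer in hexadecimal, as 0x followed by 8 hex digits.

`checksum` is the first field, at byte offset 0, occupying 4 bytes.
Bytes at offsets 0..3: 10 38 9B 9C.
Little-endian stores the least-significant byte at the lowest address.
Reassemble most-significant byte first: 9C 9B 38 10 → 0x9C9B3810.

0x9C9B3810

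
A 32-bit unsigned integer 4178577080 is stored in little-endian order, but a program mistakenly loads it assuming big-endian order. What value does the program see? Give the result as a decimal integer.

3087405305

4178577080 in 32-bit hexadecimal is 0xF91006B8.
Stored little-endian, the bytes at ascending addresses are B8 06 10 F9.
Read back as big-endian, the last byte is least significant, giving 0xB80610F9.
0xB80610F9 = 3087405305.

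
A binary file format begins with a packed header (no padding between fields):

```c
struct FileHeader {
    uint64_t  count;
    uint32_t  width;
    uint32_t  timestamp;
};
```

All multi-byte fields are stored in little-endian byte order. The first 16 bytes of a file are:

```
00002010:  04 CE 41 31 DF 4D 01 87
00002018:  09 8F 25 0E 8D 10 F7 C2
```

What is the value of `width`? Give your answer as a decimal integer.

237342473

`width` follows `count` (8 bytes), so it starts at byte offset 8 and occupies 4 bytes.
Bytes at offsets 8..11: 09 8F 25 0E.
Little-endian stores the least-significant byte at the lowest address.
Reassemble most-significant byte first: 0E 25 8F 09 → 0x0E258F09.
0x0E258F09 = 237342473.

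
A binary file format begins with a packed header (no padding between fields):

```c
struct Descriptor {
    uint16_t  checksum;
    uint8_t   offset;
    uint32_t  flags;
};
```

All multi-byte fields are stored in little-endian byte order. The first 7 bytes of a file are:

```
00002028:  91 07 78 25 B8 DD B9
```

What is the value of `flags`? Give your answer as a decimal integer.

3118315557

`flags` follows `checksum` (2 B), `offset` (1 B), so it starts at offset 2 + 1 = 3 and occupies 4 bytes.
Bytes at offsets 3..6: 25 B8 DD B9.
Little-endian stores the least-significant byte at the lowest address.
Reassemble most-significant byte first: B9 DD B8 25 → 0xB9DDB825.
0xB9DDB825 = 3118315557.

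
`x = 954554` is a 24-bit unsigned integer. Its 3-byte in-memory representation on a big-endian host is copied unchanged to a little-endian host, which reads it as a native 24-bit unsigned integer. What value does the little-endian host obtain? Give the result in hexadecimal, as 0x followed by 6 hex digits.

954554 in 24-bit hexadecimal is 0x0E90BA.
Stored big-endian, the bytes at ascending addresses are 0E 90 BA.
Read back as little-endian, the first byte is least significant, giving 0xBA900E.

0xBA900E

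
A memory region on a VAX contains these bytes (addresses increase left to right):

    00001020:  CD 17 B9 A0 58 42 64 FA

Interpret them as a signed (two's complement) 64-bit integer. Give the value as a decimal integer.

Little-endian: lowest address holds the least-significant byte.
Reassemble most-significant byte first: FA 64 42 58 A0 B9 17 CD → 0xFA644258A0B917CD.
Top bit is set, so as a signed 64-bit value this is 0xFA644258A0B917CD − 2^64 = -404125118135461939.

-404125118135461939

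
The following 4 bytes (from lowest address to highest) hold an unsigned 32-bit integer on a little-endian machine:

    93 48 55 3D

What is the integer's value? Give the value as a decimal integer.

1028999315

Little-endian: lowest address holds the least-significant byte.
Reassemble most-significant byte first: 3D 55 48 93 → 0x3D554893.
0x3D554893 = 1028999315.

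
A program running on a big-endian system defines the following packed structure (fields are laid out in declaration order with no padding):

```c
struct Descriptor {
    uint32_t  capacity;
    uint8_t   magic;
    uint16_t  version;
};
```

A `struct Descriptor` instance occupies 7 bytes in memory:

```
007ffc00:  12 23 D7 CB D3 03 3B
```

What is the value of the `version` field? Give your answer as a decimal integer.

827

`version` follows `capacity` (4 B), `magic` (1 B), so it starts at offset 4 + 1 = 5 and occupies 2 bytes.
Bytes at offsets 5..6: 03 3B.
Big-endian stores the most-significant byte at the lowest address.
The bytes are already most-significant first: 0x033B.
0x033B = 827.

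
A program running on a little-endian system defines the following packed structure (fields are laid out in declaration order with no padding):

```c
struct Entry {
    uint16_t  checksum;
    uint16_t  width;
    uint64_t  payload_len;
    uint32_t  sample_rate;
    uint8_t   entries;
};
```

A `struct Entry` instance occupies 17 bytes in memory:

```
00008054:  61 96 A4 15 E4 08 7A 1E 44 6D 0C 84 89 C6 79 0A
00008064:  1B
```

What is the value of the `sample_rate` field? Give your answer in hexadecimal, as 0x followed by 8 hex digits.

`sample_rate` follows `checksum` (2 B), `width` (2 B), `payload_len` (8 B), so it starts at offset 2 + 2 + 8 = 12 and occupies 4 bytes.
Bytes at offsets 12..15: 89 C6 79 0A.
Little-endian: lowest address holds the least-significant byte.
Reassemble most-significant byte first: 0A 79 C6 89 → 0x0A79C689.

0x0A79C689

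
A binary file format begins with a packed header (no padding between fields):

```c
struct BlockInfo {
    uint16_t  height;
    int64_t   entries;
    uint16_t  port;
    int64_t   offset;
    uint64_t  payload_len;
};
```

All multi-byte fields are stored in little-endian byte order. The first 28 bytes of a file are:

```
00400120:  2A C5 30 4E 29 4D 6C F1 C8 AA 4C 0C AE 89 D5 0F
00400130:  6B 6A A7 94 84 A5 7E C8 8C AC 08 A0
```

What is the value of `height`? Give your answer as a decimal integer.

50474

`height` is the first field, at byte offset 0, occupying 2 bytes.
Bytes at offsets 0..1: 2A C5.
Little-endian stores the least-significant byte at the lowest address.
Reassemble most-significant byte first: C5 2A → 0xC52A.
0xC52A = 50474.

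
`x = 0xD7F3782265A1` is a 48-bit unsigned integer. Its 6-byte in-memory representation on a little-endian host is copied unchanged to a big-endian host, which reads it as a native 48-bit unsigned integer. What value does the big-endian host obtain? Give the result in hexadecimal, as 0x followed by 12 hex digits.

0xA1652278F3D7

Stored little-endian, the bytes at ascending addresses are A1 65 22 78 F3 D7.
Read back as big-endian, the last byte is least significant, giving 0xA1652278F3D7.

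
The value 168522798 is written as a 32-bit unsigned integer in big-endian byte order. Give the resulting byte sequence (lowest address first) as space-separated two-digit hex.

0A 0B 74 2E

168522798 in hexadecimal, padded to 32 bits, is 0x0A0B742E.
Split into bytes (most-significant first): 0A 0B 74 2E.
In big-endian order the high byte comes first in memory.
So the memory order matches the most-significant-first order: 0A 0B 74 2E.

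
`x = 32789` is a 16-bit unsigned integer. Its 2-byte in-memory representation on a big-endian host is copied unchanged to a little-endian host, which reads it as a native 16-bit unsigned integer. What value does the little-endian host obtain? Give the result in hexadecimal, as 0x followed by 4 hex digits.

0x1580

32789 in 16-bit hexadecimal is 0x8015.
Stored big-endian, the bytes at ascending addresses are 80 15.
Read back as little-endian, the first byte is least significant, giving 0x1580.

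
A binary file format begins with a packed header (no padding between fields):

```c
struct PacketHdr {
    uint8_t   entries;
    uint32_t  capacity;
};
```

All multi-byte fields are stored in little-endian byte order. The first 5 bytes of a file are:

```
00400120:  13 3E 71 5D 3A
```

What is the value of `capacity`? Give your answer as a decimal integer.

`capacity` follows `entries` (1 byte), so it starts at byte offset 1 and occupies 4 bytes.
Bytes at offsets 1..4: 3E 71 5D 3A.
In little-endian order the low byte comes first in memory.
Reassemble most-significant byte first: 3A 5D 71 3E → 0x3A5D713E.
0x3A5D713E = 979202366.

979202366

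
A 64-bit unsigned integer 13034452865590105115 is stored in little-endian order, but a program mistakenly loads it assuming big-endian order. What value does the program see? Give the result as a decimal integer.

1951204741324071860

13034452865590105115 in 64-bit hexadecimal is 0xB4E3ADD25F12141B.
Stored little-endian, the bytes at ascending addresses are 1B 14 12 5F D2 AD E3 B4.
Read back as big-endian, the last byte is least significant, giving 0x1B14125FD2ADE3B4.
0x1B14125FD2ADE3B4 = 1951204741324071860.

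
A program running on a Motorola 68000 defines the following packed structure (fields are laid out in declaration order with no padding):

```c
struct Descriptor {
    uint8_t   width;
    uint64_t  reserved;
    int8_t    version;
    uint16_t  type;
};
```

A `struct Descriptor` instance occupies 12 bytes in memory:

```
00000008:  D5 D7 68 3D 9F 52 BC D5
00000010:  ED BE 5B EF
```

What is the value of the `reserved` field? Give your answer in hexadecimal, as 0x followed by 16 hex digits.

0xD7683D9F52BCD5ED

`reserved` follows `width` (1 byte), so it starts at byte offset 1 and occupies 8 bytes.
Bytes at offsets 1..8: D7 68 3D 9F 52 BC D5 ED.
Big-endian: lowest address holds the most-significant byte.
The bytes are already most-significant first: 0xD7683D9F52BCD5ED.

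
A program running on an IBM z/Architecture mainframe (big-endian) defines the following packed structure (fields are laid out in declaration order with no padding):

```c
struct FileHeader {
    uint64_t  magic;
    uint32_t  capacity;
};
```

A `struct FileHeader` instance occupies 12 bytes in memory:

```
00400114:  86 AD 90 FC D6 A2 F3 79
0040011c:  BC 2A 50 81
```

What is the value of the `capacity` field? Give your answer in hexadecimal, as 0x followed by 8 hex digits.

0xBC2A5081

`capacity` follows `magic` (8 bytes), so it starts at byte offset 8 and occupies 4 bytes.
Bytes at offsets 8..11: BC 2A 50 81.
In big-endian order the high byte comes first in memory.
The bytes are already most-significant first: 0xBC2A5081.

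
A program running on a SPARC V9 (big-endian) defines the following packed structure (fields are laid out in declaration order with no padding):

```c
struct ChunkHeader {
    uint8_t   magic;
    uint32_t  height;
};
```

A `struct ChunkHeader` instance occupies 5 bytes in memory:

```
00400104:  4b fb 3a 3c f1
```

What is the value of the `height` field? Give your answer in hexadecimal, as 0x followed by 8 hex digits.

`height` follows `magic` (1 byte), so it starts at byte offset 1 and occupies 4 bytes.
Bytes at offsets 1..4: FB 3A 3C F1.
Big-endian: lowest address holds the most-significant byte.
The bytes are already most-significant first: 0xFB3A3CF1.

0xFB3A3CF1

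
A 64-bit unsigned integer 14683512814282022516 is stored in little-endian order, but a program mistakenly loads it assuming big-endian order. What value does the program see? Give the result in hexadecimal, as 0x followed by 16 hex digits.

14683512814282022516 in 64-bit hexadecimal is 0xCBC6511BA62D1E74.
Stored little-endian, the bytes at ascending addresses are 74 1E 2D A6 1B 51 C6 CB.
Read back as big-endian, the last byte is least significant, giving 0x741E2DA61B51C6CB.

0x741E2DA61B51C6CB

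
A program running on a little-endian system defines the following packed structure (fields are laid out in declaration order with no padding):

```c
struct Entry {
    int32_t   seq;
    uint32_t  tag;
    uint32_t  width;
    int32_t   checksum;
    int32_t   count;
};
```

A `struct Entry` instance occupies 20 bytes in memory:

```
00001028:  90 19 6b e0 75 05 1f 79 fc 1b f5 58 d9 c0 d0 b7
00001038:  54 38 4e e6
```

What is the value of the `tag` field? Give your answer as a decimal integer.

2032076149

`tag` follows `seq` (4 bytes), so it starts at byte offset 4 and occupies 4 bytes.
Bytes at offsets 4..7: 75 05 1F 79.
Little-endian stores the least-significant byte at the lowest address.
Reassemble most-significant byte first: 79 1F 05 75 → 0x791F0575.
0x791F0575 = 2032076149.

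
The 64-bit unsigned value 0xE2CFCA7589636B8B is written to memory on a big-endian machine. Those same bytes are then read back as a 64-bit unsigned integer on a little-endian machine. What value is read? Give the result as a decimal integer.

Stored big-endian, the bytes at ascending addresses are E2 CF CA 75 89 63 6B 8B.
Read back as little-endian, the first byte is least significant, giving 0x8B6B638975CACFE2.
0x8B6B638975CACFE2 = 10046232835817918434.

10046232835817918434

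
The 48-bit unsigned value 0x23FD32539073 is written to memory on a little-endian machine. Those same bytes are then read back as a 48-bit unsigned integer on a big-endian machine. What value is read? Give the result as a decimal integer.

127063708335395

Stored little-endian, the bytes at ascending addresses are 73 90 53 32 FD 23.
Read back as big-endian, the last byte is least significant, giving 0x73905332FD23.
0x73905332FD23 = 127063708335395.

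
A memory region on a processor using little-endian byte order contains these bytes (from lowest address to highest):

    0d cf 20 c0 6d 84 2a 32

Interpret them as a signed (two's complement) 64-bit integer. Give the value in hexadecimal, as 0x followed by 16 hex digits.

Little-endian stores the least-significant byte at the lowest address.
Reassemble most-significant byte first: 32 2A 84 6D C0 20 CF 0D → 0x322A846DC020CF0D.

0x322A846DC020CF0D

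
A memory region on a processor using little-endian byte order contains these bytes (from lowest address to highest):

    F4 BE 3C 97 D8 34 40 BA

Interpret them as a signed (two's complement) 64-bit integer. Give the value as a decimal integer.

-5025959079290552588

In little-endian order the low byte comes first in memory.
Reassemble most-significant byte first: BA 40 34 D8 97 3C BE F4 → 0xBA4034D8973CBEF4.
Top bit is set, so as a signed 64-bit value this is 0xBA4034D8973CBEF4 − 2^64 = -5025959079290552588.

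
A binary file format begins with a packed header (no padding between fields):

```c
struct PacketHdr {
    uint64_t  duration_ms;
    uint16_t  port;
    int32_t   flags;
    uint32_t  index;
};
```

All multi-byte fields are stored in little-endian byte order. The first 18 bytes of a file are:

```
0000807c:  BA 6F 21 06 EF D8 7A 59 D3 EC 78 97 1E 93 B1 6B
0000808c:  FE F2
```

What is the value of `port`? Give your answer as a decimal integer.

60627

`port` follows `duration_ms` (8 bytes), so it starts at byte offset 8 and occupies 2 bytes.
Bytes at offsets 8..9: D3 EC.
In little-endian order the low byte comes first in memory.
Reassemble most-significant byte first: EC D3 → 0xECD3.
0xECD3 = 60627.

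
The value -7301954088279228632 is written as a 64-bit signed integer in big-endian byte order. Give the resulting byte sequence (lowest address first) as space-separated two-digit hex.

Two's complement of -7301954088279228632 in 64 bits: 7301954088279228632 = 0x6555C08E4E1840D8; invert → 0x9AAA3F71B1E7BF27; add 1 → 0x9AAA3F71B1E7BF28.
Split into bytes (most-significant first): 9A AA 3F 71 B1 E7 BF 28.
In big-endian order the high byte comes first in memory.
So the memory order matches the most-significant-first order: 9A AA 3F 71 B1 E7 BF 28.

9A AA 3F 71 B1 E7 BF 28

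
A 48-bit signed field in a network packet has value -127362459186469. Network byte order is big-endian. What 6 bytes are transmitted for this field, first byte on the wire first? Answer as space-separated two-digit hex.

Two's complement of -127362459186469 in 48 bits: 127362459186469 = 0x73D5E2233525; invert → 0x8C2A1DDCCADA; add 1 → 0x8C2A1DDCCADB.
Split into bytes (most-significant first): 8C 2A 1D DC CA DB.
Big-endian stores the most-significant byte at the lowest address.
So the memory order matches the most-significant-first order: 8C 2A 1D DC CA DB.

8C 2A 1D DC CA DB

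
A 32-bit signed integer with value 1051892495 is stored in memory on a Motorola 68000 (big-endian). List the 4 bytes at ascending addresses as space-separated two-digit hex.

1051892495 in hexadecimal, padded to 32 bits, is 0x3EB29B0F.
Split into bytes (most-significant first): 3E B2 9B 0F.
Big-endian stores the most-significant byte at the lowest address.
So the memory order matches the most-significant-first order: 3E B2 9B 0F.

3E B2 9B 0F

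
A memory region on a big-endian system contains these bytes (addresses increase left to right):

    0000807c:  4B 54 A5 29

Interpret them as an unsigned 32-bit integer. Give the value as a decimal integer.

Big-endian stores the most-significant byte at the lowest address.
The bytes are already most-significant first: 0x4B54A529.
0x4B54A529 = 1263838505.

1263838505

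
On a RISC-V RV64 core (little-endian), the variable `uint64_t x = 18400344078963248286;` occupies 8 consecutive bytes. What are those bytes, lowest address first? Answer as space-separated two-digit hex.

18400344078963248286 in hexadecimal, padded to 64 bits, is 0xFF5B27735B910C9E.
Split into bytes (most-significant first): FF 5B 27 73 5B 91 0C 9E.
Little-endian stores the least-significant byte at the lowest address.
So at ascending addresses the bytes are 9E 0C 91 5B 73 27 5B FF.

9E 0C 91 5B 73 27 5B FF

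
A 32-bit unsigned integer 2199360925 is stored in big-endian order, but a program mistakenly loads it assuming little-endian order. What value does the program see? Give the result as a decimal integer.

2643793795

2199360925 in 32-bit hexadecimal is 0x8317959D.
Stored big-endian, the bytes at ascending addresses are 83 17 95 9D.
Read back as little-endian, the first byte is least significant, giving 0x9D951783.
0x9D951783 = 2643793795.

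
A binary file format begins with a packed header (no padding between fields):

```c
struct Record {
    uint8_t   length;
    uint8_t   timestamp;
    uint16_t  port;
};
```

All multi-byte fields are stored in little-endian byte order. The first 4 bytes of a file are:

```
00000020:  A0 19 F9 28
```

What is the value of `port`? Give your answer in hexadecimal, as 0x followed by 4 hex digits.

0x28F9

`port` follows `length` (1 B), `timestamp` (1 B), so it starts at offset 1 + 1 = 2 and occupies 2 bytes.
Bytes at offsets 2..3: F9 28.
Little-endian stores the least-significant byte at the lowest address.
Reassemble most-significant byte first: 28 F9 → 0x28F9.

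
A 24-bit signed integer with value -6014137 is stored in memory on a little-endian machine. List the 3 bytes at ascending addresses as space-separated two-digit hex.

47 3B A4

Two's complement of -6014137 in 24 bits: 6014137 = 0x5BC4B9; invert → 0xA43B46; add 1 → 0xA43B47.
Split into bytes (most-significant first): A4 3B 47.
Little-endian: lowest address holds the least-significant byte.
So at ascending addresses the bytes are 47 3B A4.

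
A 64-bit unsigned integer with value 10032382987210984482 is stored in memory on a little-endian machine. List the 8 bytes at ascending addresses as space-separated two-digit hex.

10032382987210984482 in hexadecimal, padded to 64 bits, is 0x8B3A2F2C4B620C22.
Split into bytes (most-significant first): 8B 3A 2F 2C 4B 62 0C 22.
Little-endian stores the least-significant byte at the lowest address.
So at ascending addresses the bytes are 22 0C 62 4B 2C 2F 3A 8B.

22 0C 62 4B 2C 2F 3A 8B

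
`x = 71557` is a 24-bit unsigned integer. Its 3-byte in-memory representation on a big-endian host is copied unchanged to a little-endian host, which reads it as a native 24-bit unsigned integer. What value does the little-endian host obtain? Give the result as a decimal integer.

8722177

71557 in 24-bit hexadecimal is 0x011785.
Stored big-endian, the bytes at ascending addresses are 01 17 85.
Read back as little-endian, the first byte is least significant, giving 0x851701.
0x851701 = 8722177.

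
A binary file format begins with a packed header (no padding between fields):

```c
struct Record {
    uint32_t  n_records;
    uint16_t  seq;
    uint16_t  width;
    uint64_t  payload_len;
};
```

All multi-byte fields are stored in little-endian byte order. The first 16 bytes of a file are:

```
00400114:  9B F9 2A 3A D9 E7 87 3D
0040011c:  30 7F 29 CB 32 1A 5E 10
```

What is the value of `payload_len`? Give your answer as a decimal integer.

`payload_len` follows `n_records` (4 B), `seq` (2 B), `width` (2 B), so it starts at offset 4 + 2 + 2 = 8 and occupies 8 bytes.
Bytes at offsets 8..15: 30 7F 29 CB 32 1A 5E 10.
Little-endian: lowest address holds the least-significant byte.
Reassemble most-significant byte first: 10 5E 1A 32 CB 29 7F 30 → 0x105E1A32CB297F30.
0x105E1A32CB297F30 = 1179408957876830000.

1179408957876830000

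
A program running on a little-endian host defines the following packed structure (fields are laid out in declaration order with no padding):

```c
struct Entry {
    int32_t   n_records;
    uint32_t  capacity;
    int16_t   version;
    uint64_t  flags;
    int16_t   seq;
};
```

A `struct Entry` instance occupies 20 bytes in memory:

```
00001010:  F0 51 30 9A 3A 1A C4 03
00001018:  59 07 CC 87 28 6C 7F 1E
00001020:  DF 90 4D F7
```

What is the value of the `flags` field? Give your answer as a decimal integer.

10439095993892374476

`flags` follows `n_records` (4 B), `capacity` (4 B), `version` (2 B), so it starts at offset 4 + 4 + 2 = 10 and occupies 8 bytes.
Bytes at offsets 10..17: CC 87 28 6C 7F 1E DF 90.
Little-endian: lowest address holds the least-significant byte.
Reassemble most-significant byte first: 90 DF 1E 7F 6C 28 87 CC → 0x90DF1E7F6C2887CC.
0x90DF1E7F6C2887CC = 10439095993892374476.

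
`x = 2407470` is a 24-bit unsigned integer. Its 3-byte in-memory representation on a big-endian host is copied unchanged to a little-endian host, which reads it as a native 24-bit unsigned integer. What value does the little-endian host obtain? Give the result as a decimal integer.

2407470 in 24-bit hexadecimal is 0x24BC2E.
Stored big-endian, the bytes at ascending addresses are 24 BC 2E.
Read back as little-endian, the first byte is least significant, giving 0x2EBC24.
0x2EBC24 = 3062820.

3062820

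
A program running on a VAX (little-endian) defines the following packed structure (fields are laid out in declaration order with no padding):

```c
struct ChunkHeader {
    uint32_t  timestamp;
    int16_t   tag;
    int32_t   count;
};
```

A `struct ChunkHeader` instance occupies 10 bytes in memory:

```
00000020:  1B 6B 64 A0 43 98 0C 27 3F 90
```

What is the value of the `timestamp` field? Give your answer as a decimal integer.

`timestamp` is the first field, at byte offset 0, occupying 4 bytes.
Bytes at offsets 0..3: 1B 6B 64 A0.
In little-endian order the low byte comes first in memory.
Reassemble most-significant byte first: A0 64 6B 1B → 0xA0646B1B.
0xA0646B1B = 2690935579.

2690935579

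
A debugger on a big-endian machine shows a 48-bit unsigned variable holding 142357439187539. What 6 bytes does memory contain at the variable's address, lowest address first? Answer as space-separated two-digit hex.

81 79 2C 98 0A 53

142357439187539 in hexadecimal, padded to 48 bits, is 0x81792C980A53.
Split into bytes (most-significant first): 81 79 2C 98 0A 53.
Big-endian stores the most-significant byte at the lowest address.
So the memory order matches the most-significant-first order: 81 79 2C 98 0A 53.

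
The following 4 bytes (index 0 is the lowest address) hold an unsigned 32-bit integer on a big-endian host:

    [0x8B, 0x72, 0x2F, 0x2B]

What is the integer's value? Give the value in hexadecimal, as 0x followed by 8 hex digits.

0x8B722F2B

In big-endian order the high byte comes first in memory.
The bytes are already most-significant first: 0x8B722F2B.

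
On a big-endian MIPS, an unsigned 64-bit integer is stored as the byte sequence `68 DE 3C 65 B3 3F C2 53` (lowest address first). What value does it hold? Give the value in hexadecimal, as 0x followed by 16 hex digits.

0x68DE3C65B33FC253

In big-endian order the high byte comes first in memory.
The bytes are already most-significant first: 0x68DE3C65B33FC253.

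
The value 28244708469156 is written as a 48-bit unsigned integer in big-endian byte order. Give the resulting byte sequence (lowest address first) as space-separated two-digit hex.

19 B0 3B D0 A9 A4

28244708469156 in hexadecimal, padded to 48 bits, is 0x19B03BD0A9A4.
Split into bytes (most-significant first): 19 B0 3B D0 A9 A4.
In big-endian order the high byte comes first in memory.
So the memory order matches the most-significant-first order: 19 B0 3B D0 A9 A4.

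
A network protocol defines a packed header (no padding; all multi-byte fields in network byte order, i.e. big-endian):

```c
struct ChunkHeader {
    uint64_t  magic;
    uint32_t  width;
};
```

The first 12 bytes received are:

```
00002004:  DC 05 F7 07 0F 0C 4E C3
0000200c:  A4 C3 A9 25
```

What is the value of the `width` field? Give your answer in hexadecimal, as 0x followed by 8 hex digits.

`width` follows `magic` (8 bytes), so it starts at byte offset 8 and occupies 4 bytes.
Bytes at offsets 8..11: A4 C3 A9 25.
Big-endian stores the most-significant byte at the lowest address.
The bytes are already most-significant first: 0xA4C3A925.

0xA4C3A925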